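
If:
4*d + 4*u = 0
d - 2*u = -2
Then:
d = -2/3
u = 2/3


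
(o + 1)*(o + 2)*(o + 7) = o^3 + 10*o^2 + 23*o + 14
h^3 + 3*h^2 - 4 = (h - 1)*(h + 2)^2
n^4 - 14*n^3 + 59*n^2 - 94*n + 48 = (n - 8)*(n - 3)*(n - 2)*(n - 1)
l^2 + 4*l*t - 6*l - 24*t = (l - 6)*(l + 4*t)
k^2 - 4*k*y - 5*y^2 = (k - 5*y)*(k + y)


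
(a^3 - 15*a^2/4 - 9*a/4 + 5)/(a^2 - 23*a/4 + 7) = (4*a^2 + a - 5)/(4*a - 7)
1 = 1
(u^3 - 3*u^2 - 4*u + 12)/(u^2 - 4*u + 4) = (u^2 - u - 6)/(u - 2)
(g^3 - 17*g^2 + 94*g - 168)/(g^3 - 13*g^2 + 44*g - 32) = (g^2 - 13*g + 42)/(g^2 - 9*g + 8)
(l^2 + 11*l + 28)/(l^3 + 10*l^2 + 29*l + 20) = (l + 7)/(l^2 + 6*l + 5)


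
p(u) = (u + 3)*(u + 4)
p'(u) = 2*u + 7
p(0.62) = 16.72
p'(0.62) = 8.24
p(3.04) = 42.52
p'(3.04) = 13.08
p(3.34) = 46.54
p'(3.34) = 13.68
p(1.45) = 24.25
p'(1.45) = 9.90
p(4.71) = 67.15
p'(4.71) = 16.42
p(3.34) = 46.54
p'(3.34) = 13.68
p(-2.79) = 0.25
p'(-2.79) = 1.42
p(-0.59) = 8.22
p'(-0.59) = 5.82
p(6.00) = 90.00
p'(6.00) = 19.00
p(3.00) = 42.00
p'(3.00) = 13.00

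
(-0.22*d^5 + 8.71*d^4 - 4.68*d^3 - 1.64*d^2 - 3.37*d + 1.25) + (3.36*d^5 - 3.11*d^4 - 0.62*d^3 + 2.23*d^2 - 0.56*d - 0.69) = 3.14*d^5 + 5.6*d^4 - 5.3*d^3 + 0.59*d^2 - 3.93*d + 0.56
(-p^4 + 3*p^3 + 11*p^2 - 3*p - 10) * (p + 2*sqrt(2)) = -p^5 - 2*sqrt(2)*p^4 + 3*p^4 + 6*sqrt(2)*p^3 + 11*p^3 - 3*p^2 + 22*sqrt(2)*p^2 - 10*p - 6*sqrt(2)*p - 20*sqrt(2)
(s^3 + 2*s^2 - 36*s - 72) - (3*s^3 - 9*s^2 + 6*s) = -2*s^3 + 11*s^2 - 42*s - 72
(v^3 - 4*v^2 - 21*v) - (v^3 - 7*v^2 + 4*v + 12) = 3*v^2 - 25*v - 12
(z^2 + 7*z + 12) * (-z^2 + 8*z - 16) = -z^4 + z^3 + 28*z^2 - 16*z - 192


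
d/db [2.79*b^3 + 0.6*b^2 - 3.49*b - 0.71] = 8.37*b^2 + 1.2*b - 3.49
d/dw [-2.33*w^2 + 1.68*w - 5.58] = 1.68 - 4.66*w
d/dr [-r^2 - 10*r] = -2*r - 10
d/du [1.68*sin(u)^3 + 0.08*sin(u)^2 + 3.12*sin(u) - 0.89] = (5.04*sin(u)^2 + 0.16*sin(u) + 3.12)*cos(u)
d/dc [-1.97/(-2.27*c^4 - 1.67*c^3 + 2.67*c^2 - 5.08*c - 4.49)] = (-17.8876*c^3 - 9.8697*c^2 + 10.5198*c - 10.0076)/(2.27*c^4 + 1.67*c^3 - 2.67*c^2 + 5.08*c + 4.49)^2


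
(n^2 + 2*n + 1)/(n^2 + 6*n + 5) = (n + 1)/(n + 5)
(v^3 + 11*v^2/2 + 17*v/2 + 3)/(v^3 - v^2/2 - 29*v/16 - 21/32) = 16*(v^2 + 5*v + 6)/(16*v^2 - 16*v - 21)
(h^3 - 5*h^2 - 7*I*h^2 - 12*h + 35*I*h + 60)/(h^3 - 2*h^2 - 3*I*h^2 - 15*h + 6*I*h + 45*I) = (h - 4*I)/(h + 3)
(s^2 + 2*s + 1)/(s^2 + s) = (s + 1)/s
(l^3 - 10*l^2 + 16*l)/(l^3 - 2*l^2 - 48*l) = (l - 2)/(l + 6)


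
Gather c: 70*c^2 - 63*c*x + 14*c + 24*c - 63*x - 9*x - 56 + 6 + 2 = 70*c^2 + c*(38 - 63*x) - 72*x - 48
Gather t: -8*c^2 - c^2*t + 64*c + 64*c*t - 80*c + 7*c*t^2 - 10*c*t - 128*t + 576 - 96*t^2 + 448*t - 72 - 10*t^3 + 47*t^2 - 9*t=-8*c^2 - 16*c - 10*t^3 + t^2*(7*c - 49) + t*(-c^2 + 54*c + 311) + 504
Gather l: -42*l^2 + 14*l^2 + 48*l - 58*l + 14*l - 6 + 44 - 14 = -28*l^2 + 4*l + 24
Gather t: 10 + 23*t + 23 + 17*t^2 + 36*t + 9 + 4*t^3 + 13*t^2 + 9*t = 4*t^3 + 30*t^2 + 68*t + 42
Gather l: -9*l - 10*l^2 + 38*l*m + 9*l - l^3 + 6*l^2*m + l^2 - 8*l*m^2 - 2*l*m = -l^3 + l^2*(6*m - 9) + l*(-8*m^2 + 36*m)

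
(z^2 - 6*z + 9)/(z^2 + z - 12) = (z - 3)/(z + 4)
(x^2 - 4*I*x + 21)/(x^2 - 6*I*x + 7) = (x + 3*I)/(x + I)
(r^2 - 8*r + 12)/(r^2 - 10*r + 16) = (r - 6)/(r - 8)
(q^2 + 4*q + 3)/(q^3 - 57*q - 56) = (q + 3)/(q^2 - q - 56)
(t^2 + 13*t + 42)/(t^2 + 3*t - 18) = (t + 7)/(t - 3)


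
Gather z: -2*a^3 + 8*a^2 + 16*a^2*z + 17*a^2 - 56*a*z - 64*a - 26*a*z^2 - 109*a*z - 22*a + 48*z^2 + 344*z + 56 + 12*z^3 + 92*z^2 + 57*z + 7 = -2*a^3 + 25*a^2 - 86*a + 12*z^3 + z^2*(140 - 26*a) + z*(16*a^2 - 165*a + 401) + 63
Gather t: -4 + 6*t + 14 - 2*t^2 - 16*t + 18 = -2*t^2 - 10*t + 28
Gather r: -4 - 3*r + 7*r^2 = 7*r^2 - 3*r - 4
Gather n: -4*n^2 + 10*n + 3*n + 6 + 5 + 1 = -4*n^2 + 13*n + 12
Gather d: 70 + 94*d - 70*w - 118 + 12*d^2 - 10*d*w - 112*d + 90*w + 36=12*d^2 + d*(-10*w - 18) + 20*w - 12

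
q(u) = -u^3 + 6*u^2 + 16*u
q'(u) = -3*u^2 + 12*u + 16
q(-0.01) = -0.16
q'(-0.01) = 15.88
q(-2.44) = 11.21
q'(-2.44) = -31.14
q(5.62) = 101.92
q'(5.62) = -11.31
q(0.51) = 9.59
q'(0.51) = 21.34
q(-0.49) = -6.28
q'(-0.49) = 9.40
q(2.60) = 64.58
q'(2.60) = 26.92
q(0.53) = 10.02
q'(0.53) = 21.52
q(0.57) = 10.88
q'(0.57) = 21.87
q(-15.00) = 4485.00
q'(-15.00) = -839.00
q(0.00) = 0.00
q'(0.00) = 16.00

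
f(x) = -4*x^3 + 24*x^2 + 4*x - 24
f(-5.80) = 1540.61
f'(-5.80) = -678.08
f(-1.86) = 77.33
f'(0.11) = 9.13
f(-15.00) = 18816.00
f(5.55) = 53.64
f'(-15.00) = -3416.00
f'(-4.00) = -380.00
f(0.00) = -24.00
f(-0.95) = -2.71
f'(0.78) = 34.14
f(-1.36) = 25.01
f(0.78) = -8.18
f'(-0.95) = -52.43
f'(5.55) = -99.23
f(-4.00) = 600.00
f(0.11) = -23.27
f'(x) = -12*x^2 + 48*x + 4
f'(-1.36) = -83.48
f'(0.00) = 4.00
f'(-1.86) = -126.80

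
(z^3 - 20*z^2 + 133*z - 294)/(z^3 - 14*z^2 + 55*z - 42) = (z - 7)/(z - 1)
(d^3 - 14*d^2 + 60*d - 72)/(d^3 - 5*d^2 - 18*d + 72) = (d^2 - 8*d + 12)/(d^2 + d - 12)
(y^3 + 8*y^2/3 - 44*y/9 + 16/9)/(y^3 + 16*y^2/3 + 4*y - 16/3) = (y - 2/3)/(y + 2)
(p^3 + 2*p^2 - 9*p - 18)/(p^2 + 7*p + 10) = (p^2 - 9)/(p + 5)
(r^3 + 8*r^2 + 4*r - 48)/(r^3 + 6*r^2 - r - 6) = (r^2 + 2*r - 8)/(r^2 - 1)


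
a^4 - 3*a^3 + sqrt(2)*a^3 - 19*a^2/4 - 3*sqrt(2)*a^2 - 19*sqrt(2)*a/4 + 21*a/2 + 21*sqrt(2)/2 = (a - 7/2)*(a - 3/2)*(a + 2)*(a + sqrt(2))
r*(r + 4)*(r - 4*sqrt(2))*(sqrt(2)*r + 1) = sqrt(2)*r^4 - 7*r^3 + 4*sqrt(2)*r^3 - 28*r^2 - 4*sqrt(2)*r^2 - 16*sqrt(2)*r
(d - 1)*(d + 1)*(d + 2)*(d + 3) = d^4 + 5*d^3 + 5*d^2 - 5*d - 6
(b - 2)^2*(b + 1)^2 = b^4 - 2*b^3 - 3*b^2 + 4*b + 4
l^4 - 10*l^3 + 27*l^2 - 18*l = l*(l - 6)*(l - 3)*(l - 1)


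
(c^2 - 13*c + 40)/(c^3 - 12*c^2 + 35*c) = (c - 8)/(c*(c - 7))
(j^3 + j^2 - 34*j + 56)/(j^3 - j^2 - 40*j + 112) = (j - 2)/(j - 4)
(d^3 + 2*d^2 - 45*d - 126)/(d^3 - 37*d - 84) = (d + 6)/(d + 4)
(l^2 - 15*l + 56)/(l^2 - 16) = (l^2 - 15*l + 56)/(l^2 - 16)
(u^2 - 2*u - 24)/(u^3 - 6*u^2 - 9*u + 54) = (u + 4)/(u^2 - 9)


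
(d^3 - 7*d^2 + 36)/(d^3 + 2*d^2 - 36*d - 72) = (d - 3)/(d + 6)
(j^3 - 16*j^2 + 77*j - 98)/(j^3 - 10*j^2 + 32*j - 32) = (j^2 - 14*j + 49)/(j^2 - 8*j + 16)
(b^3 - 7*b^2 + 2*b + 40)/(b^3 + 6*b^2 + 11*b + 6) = (b^2 - 9*b + 20)/(b^2 + 4*b + 3)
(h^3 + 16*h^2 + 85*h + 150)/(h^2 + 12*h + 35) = (h^2 + 11*h + 30)/(h + 7)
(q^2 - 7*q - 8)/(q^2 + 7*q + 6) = (q - 8)/(q + 6)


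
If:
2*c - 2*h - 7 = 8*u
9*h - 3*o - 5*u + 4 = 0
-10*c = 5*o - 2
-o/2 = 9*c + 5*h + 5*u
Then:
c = 697/770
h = -431/385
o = -543/385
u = -142/385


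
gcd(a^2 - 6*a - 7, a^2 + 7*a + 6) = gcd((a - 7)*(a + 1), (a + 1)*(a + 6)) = a + 1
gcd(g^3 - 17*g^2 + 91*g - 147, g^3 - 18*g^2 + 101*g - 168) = g^2 - 10*g + 21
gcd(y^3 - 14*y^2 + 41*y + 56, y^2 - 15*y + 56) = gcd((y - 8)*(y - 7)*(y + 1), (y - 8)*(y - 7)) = y^2 - 15*y + 56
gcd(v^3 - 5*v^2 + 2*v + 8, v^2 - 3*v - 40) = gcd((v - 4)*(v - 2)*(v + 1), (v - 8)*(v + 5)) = 1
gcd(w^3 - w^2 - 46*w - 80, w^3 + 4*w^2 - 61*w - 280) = w^2 - 3*w - 40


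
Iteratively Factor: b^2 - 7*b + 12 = (b - 4)*(b - 3)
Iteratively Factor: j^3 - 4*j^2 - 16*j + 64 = (j - 4)*(j^2 - 16) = (j - 4)^2*(j + 4)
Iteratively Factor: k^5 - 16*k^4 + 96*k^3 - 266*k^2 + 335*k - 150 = (k - 5)*(k^4 - 11*k^3 + 41*k^2 - 61*k + 30) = (k - 5)*(k - 1)*(k^3 - 10*k^2 + 31*k - 30) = (k - 5)^2*(k - 1)*(k^2 - 5*k + 6) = (k - 5)^2*(k - 3)*(k - 1)*(k - 2)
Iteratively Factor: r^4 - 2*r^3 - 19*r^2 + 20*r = (r - 5)*(r^3 + 3*r^2 - 4*r) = r*(r - 5)*(r^2 + 3*r - 4) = r*(r - 5)*(r - 1)*(r + 4)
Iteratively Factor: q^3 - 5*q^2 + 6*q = (q - 3)*(q^2 - 2*q) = (q - 3)*(q - 2)*(q)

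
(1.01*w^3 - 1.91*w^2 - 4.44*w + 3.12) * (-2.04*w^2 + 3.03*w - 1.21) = -2.0604*w^5 + 6.9567*w^4 + 2.0482*w^3 - 17.5069*w^2 + 14.826*w - 3.7752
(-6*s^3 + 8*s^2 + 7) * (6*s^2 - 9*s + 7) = -36*s^5 + 102*s^4 - 114*s^3 + 98*s^2 - 63*s + 49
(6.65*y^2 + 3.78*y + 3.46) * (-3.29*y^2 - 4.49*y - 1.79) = -21.8785*y^4 - 42.2947*y^3 - 40.2591*y^2 - 22.3016*y - 6.1934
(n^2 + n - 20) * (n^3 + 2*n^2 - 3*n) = n^5 + 3*n^4 - 21*n^3 - 43*n^2 + 60*n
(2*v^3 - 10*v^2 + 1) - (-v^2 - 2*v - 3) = 2*v^3 - 9*v^2 + 2*v + 4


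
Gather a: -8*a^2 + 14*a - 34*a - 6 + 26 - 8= -8*a^2 - 20*a + 12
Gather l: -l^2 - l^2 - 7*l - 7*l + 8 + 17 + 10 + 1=-2*l^2 - 14*l + 36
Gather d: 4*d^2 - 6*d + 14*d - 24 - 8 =4*d^2 + 8*d - 32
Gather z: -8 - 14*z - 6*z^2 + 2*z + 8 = -6*z^2 - 12*z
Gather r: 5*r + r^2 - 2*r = r^2 + 3*r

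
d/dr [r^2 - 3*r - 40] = 2*r - 3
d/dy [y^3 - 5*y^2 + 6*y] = 3*y^2 - 10*y + 6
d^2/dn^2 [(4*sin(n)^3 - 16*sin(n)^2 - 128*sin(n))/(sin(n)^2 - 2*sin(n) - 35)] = 4*(-sin(n)^7 + 6*sin(n)^6 + 94*sin(n)^5 - 130*sin(n)^4 - 3467*sin(n)^3 + 16940*sin(n)^2 + 39830*sin(n) - 5320)/((sin(n) - 7)^3*(sin(n) + 5)^3)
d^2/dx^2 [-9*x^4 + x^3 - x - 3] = 6*x*(1 - 18*x)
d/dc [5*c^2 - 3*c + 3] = 10*c - 3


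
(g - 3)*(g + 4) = g^2 + g - 12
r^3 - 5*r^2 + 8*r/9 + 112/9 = (r - 4)*(r - 7/3)*(r + 4/3)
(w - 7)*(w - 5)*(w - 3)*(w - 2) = w^4 - 17*w^3 + 101*w^2 - 247*w + 210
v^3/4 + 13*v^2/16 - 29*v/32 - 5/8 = (v/4 + 1)*(v - 5/4)*(v + 1/2)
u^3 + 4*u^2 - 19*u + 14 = (u - 2)*(u - 1)*(u + 7)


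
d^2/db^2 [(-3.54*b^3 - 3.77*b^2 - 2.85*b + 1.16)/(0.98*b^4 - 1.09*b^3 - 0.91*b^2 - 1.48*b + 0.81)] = (-6.79963200000002*b^9 - 21.724248*b^8 - 27.624828*b^7 - 9.55041799999995*b^6 - 6.15057000000002*b^5 + 26.962254*b^4 + 4.230188*b^3 - 15.464118*b^2 - 11.021262*b - 4.988354)/(0.941192*b^12 - 3.140508*b^11 + 0.871122*b^10 + 0.273167000000002*b^9 + 11.010489*b^8 - 5.255319*b^7 - 4.568932*b^6 - 13.067682*b^5 + 5.801577*b^4 + 1.158209*b^3 + 3.531519*b^2 - 2.913084*b + 0.531441)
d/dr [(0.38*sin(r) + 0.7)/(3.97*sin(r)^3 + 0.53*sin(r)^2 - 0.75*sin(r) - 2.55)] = (-3.0049*sin(r) + 0.7543*sin(3*r) + 4.2692*cos(2*r) - 4.7132)*cos(r)/(3.97*sin(r)^3 + 0.53*sin(r)^2 - 0.75*sin(r) - 2.55)^2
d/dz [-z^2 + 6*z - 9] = 6 - 2*z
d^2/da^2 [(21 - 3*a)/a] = 42/a^3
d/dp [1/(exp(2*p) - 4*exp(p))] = 2*(2 - exp(p))*exp(-p)/(exp(p) - 4)^2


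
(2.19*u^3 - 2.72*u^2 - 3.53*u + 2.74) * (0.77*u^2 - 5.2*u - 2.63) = 1.6863*u^5 - 13.4824*u^4 + 5.6662*u^3 + 27.6194*u^2 - 4.9641*u - 7.2062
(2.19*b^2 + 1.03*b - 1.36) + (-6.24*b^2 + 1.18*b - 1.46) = -4.05*b^2 + 2.21*b - 2.82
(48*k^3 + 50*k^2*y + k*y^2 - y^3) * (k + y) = 48*k^4 + 98*k^3*y + 51*k^2*y^2 - y^4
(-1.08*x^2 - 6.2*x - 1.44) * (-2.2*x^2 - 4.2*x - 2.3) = 2.376*x^4 + 18.176*x^3 + 31.692*x^2 + 20.308*x + 3.312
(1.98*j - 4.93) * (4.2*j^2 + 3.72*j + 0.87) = 8.316*j^3 - 13.3404*j^2 - 16.617*j - 4.2891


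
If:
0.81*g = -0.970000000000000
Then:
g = -1.20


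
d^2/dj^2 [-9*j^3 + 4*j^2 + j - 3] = 8 - 54*j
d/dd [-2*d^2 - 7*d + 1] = -4*d - 7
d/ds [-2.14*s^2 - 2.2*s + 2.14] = -4.28*s - 2.2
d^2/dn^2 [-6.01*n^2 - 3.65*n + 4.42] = -12.0200000000000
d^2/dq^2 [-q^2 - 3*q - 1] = -2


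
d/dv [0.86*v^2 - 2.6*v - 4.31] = 1.72*v - 2.6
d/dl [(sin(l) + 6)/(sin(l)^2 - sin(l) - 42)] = -cos(l)/(sin(l) - 7)^2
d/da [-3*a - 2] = -3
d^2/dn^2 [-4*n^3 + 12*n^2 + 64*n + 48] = 24 - 24*n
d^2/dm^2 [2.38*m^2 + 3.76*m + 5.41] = 4.76000000000000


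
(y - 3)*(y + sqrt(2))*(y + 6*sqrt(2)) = y^3 - 3*y^2 + 7*sqrt(2)*y^2 - 21*sqrt(2)*y + 12*y - 36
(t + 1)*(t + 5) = t^2 + 6*t + 5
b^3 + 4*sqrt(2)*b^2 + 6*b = b*(b + sqrt(2))*(b + 3*sqrt(2))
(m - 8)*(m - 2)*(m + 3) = m^3 - 7*m^2 - 14*m + 48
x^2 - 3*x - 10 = (x - 5)*(x + 2)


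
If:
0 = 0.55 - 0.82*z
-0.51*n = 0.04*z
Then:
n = -0.05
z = 0.67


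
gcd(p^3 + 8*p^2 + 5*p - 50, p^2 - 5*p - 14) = 1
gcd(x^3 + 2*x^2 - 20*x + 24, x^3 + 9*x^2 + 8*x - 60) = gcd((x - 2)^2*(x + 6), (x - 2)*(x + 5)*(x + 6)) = x^2 + 4*x - 12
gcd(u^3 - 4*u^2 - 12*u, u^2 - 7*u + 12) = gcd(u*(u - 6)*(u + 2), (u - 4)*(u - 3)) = 1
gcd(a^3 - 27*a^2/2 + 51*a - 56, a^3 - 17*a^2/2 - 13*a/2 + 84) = a^2 - 23*a/2 + 28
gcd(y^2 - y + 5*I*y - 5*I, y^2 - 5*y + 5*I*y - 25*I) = y + 5*I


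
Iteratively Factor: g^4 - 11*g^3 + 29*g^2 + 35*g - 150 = (g - 5)*(g^3 - 6*g^2 - g + 30) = (g - 5)*(g - 3)*(g^2 - 3*g - 10) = (g - 5)*(g - 3)*(g + 2)*(g - 5)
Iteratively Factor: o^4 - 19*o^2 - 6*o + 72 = (o - 2)*(o^3 + 2*o^2 - 15*o - 36) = (o - 4)*(o - 2)*(o^2 + 6*o + 9) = (o - 4)*(o - 2)*(o + 3)*(o + 3)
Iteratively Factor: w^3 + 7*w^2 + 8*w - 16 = (w - 1)*(w^2 + 8*w + 16) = (w - 1)*(w + 4)*(w + 4)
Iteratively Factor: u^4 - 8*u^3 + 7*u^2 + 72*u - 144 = (u - 4)*(u^3 - 4*u^2 - 9*u + 36) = (u - 4)*(u - 3)*(u^2 - u - 12) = (u - 4)^2*(u - 3)*(u + 3)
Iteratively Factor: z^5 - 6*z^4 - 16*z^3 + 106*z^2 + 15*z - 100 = (z + 1)*(z^4 - 7*z^3 - 9*z^2 + 115*z - 100) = (z - 1)*(z + 1)*(z^3 - 6*z^2 - 15*z + 100) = (z - 5)*(z - 1)*(z + 1)*(z^2 - z - 20) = (z - 5)*(z - 1)*(z + 1)*(z + 4)*(z - 5)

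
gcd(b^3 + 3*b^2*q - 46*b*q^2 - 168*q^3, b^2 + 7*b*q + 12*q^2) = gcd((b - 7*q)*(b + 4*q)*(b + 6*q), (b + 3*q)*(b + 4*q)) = b + 4*q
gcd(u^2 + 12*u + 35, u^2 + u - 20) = u + 5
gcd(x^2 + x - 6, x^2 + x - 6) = x^2 + x - 6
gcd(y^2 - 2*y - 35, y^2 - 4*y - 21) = y - 7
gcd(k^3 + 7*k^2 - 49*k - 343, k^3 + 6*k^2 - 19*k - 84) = k + 7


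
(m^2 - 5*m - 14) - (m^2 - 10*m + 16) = 5*m - 30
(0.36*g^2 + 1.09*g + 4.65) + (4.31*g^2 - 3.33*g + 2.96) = 4.67*g^2 - 2.24*g + 7.61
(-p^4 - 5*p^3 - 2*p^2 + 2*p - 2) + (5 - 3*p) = -p^4 - 5*p^3 - 2*p^2 - p + 3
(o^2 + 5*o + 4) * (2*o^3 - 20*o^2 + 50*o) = 2*o^5 - 10*o^4 - 42*o^3 + 170*o^2 + 200*o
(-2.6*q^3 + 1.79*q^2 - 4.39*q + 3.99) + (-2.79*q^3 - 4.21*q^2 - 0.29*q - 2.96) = -5.39*q^3 - 2.42*q^2 - 4.68*q + 1.03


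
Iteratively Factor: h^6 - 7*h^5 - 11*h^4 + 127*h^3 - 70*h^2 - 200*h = (h + 4)*(h^5 - 11*h^4 + 33*h^3 - 5*h^2 - 50*h) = (h - 5)*(h + 4)*(h^4 - 6*h^3 + 3*h^2 + 10*h) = (h - 5)^2*(h + 4)*(h^3 - h^2 - 2*h) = h*(h - 5)^2*(h + 4)*(h^2 - h - 2) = h*(h - 5)^2*(h - 2)*(h + 4)*(h + 1)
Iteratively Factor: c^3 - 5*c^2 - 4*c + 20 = (c - 2)*(c^2 - 3*c - 10) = (c - 2)*(c + 2)*(c - 5)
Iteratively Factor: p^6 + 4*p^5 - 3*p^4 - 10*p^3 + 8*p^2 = (p + 4)*(p^5 - 3*p^3 + 2*p^2) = p*(p + 4)*(p^4 - 3*p^2 + 2*p) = p*(p + 2)*(p + 4)*(p^3 - 2*p^2 + p) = p*(p - 1)*(p + 2)*(p + 4)*(p^2 - p) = p^2*(p - 1)*(p + 2)*(p + 4)*(p - 1)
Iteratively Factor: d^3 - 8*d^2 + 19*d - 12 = (d - 3)*(d^2 - 5*d + 4) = (d - 4)*(d - 3)*(d - 1)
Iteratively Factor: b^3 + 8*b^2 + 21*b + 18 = (b + 2)*(b^2 + 6*b + 9) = (b + 2)*(b + 3)*(b + 3)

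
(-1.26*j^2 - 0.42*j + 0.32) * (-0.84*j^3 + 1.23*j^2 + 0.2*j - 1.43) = 1.0584*j^5 - 1.197*j^4 - 1.0374*j^3 + 2.1114*j^2 + 0.6646*j - 0.4576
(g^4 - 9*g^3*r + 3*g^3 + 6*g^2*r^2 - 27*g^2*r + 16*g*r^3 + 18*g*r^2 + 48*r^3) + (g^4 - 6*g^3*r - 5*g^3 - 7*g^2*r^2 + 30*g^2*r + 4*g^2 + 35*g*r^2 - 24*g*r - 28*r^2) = 2*g^4 - 15*g^3*r - 2*g^3 - g^2*r^2 + 3*g^2*r + 4*g^2 + 16*g*r^3 + 53*g*r^2 - 24*g*r + 48*r^3 - 28*r^2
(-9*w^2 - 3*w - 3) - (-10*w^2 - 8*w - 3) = w^2 + 5*w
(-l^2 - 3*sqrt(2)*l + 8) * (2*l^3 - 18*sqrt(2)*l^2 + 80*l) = -2*l^5 + 12*sqrt(2)*l^4 + 44*l^3 - 384*sqrt(2)*l^2 + 640*l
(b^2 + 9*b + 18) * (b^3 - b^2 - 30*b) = b^5 + 8*b^4 - 21*b^3 - 288*b^2 - 540*b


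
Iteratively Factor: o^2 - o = (o)*(o - 1)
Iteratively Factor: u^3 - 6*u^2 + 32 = (u - 4)*(u^2 - 2*u - 8) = (u - 4)*(u + 2)*(u - 4)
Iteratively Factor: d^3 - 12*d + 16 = (d - 2)*(d^2 + 2*d - 8) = (d - 2)*(d + 4)*(d - 2)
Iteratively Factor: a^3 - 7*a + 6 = (a - 2)*(a^2 + 2*a - 3) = (a - 2)*(a + 3)*(a - 1)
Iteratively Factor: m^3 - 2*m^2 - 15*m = (m - 5)*(m^2 + 3*m) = m*(m - 5)*(m + 3)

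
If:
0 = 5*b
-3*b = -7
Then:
No Solution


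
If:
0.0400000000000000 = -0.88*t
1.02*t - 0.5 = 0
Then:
No Solution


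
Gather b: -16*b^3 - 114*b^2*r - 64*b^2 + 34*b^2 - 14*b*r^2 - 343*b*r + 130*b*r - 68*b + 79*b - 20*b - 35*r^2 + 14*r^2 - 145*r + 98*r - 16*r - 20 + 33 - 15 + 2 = -16*b^3 + b^2*(-114*r - 30) + b*(-14*r^2 - 213*r - 9) - 21*r^2 - 63*r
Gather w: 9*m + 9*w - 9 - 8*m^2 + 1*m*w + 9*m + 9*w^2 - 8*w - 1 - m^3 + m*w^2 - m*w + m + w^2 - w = -m^3 - 8*m^2 + 19*m + w^2*(m + 10) - 10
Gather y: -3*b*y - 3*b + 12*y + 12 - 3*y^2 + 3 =-3*b - 3*y^2 + y*(12 - 3*b) + 15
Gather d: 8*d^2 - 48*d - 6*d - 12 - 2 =8*d^2 - 54*d - 14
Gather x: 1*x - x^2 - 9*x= -x^2 - 8*x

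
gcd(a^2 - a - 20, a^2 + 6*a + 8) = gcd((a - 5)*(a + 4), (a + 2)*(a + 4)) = a + 4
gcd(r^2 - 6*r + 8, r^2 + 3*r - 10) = r - 2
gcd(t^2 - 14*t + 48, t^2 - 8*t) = t - 8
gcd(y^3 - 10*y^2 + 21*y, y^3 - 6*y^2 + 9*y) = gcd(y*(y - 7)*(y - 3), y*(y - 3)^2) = y^2 - 3*y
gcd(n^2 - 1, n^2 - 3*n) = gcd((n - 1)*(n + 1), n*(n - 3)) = 1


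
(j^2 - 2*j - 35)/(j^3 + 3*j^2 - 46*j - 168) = (j + 5)/(j^2 + 10*j + 24)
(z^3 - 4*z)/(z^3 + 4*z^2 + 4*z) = (z - 2)/(z + 2)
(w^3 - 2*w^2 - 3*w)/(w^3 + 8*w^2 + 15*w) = (w^2 - 2*w - 3)/(w^2 + 8*w + 15)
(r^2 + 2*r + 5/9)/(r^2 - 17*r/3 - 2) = (r + 5/3)/(r - 6)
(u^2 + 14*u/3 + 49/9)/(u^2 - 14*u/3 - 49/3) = (u + 7/3)/(u - 7)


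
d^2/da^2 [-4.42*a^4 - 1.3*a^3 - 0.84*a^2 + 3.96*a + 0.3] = -53.04*a^2 - 7.8*a - 1.68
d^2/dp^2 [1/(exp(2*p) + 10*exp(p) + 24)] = 2*(4*(exp(p) + 5)^2*exp(p) - (2*exp(p) + 5)*(exp(2*p) + 10*exp(p) + 24))*exp(p)/(exp(2*p) + 10*exp(p) + 24)^3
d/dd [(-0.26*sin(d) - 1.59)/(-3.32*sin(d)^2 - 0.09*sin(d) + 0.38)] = (-10.5576*sin(d) + 0.4316*cos(2*d) - 0.6735)*cos(d)/(3.32*sin(d)^2 + 0.09*sin(d) - 0.38)^2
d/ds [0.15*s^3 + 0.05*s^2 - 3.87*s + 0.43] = 0.45*s^2 + 0.1*s - 3.87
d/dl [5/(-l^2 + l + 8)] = 5*(2*l - 1)/(-l^2 + l + 8)^2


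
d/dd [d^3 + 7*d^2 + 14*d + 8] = 3*d^2 + 14*d + 14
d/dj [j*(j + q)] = 2*j + q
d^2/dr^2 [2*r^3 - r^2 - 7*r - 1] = 12*r - 2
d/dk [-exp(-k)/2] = exp(-k)/2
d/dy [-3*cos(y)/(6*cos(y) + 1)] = 3*sin(y)/(6*cos(y) + 1)^2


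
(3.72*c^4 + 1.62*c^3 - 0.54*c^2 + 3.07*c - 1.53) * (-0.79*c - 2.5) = -2.9388*c^5 - 10.5798*c^4 - 3.6234*c^3 - 1.0753*c^2 - 6.4663*c + 3.825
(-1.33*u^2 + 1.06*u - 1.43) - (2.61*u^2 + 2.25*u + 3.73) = -3.94*u^2 - 1.19*u - 5.16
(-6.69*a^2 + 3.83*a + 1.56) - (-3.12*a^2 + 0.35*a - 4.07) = -3.57*a^2 + 3.48*a + 5.63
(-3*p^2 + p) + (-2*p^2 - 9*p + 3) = -5*p^2 - 8*p + 3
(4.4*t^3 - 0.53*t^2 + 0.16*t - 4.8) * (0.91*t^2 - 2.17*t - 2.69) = 4.004*t^5 - 10.0303*t^4 - 10.5403*t^3 - 3.2895*t^2 + 9.9856*t + 12.912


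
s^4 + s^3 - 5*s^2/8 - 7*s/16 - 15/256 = (s - 3/4)*(s + 1/4)^2*(s + 5/4)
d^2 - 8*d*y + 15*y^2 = (d - 5*y)*(d - 3*y)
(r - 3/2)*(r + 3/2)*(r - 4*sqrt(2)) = r^3 - 4*sqrt(2)*r^2 - 9*r/4 + 9*sqrt(2)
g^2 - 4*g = g*(g - 4)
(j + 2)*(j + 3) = j^2 + 5*j + 6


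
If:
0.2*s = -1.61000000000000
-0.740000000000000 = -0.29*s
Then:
No Solution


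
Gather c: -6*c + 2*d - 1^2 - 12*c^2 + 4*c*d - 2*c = -12*c^2 + c*(4*d - 8) + 2*d - 1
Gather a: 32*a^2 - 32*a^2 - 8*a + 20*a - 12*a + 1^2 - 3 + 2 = 0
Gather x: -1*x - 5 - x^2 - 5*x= -x^2 - 6*x - 5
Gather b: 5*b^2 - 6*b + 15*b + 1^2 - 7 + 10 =5*b^2 + 9*b + 4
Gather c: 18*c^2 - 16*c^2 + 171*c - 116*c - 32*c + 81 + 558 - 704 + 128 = 2*c^2 + 23*c + 63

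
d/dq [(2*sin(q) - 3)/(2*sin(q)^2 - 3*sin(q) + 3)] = (-4*sin(q)^2 + 12*sin(q) - 3)*cos(q)/(-3*sin(q) - cos(2*q) + 4)^2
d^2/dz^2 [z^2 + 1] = 2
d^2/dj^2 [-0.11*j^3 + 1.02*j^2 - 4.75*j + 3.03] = 2.04 - 0.66*j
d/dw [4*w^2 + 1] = 8*w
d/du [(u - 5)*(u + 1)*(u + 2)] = 3*u^2 - 4*u - 13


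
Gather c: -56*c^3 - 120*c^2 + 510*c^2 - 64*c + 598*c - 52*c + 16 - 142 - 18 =-56*c^3 + 390*c^2 + 482*c - 144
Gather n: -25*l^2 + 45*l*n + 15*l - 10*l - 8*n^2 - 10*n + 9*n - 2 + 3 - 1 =-25*l^2 + 5*l - 8*n^2 + n*(45*l - 1)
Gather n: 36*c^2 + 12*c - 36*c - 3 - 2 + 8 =36*c^2 - 24*c + 3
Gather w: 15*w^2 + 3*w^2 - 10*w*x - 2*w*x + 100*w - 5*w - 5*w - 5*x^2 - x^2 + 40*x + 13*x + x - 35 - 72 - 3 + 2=18*w^2 + w*(90 - 12*x) - 6*x^2 + 54*x - 108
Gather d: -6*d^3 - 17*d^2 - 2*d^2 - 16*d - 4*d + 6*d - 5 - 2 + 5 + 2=-6*d^3 - 19*d^2 - 14*d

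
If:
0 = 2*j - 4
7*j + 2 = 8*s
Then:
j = 2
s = 2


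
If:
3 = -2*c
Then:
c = -3/2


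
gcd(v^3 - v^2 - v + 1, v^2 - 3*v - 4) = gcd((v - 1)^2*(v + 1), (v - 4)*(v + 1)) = v + 1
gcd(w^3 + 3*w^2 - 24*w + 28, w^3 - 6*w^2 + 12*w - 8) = w^2 - 4*w + 4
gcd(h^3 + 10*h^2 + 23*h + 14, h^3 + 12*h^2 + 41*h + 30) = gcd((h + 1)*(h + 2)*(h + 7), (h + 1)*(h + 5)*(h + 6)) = h + 1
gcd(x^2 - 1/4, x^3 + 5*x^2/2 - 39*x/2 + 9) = x - 1/2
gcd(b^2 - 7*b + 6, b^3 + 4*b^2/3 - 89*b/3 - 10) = 1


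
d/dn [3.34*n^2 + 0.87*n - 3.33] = 6.68*n + 0.87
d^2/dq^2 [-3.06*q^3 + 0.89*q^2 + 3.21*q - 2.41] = 1.78 - 18.36*q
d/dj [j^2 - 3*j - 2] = 2*j - 3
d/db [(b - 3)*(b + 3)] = 2*b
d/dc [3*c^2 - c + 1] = 6*c - 1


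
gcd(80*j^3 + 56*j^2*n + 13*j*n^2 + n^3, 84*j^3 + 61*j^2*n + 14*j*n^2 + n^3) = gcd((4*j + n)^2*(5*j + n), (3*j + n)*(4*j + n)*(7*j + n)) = 4*j + n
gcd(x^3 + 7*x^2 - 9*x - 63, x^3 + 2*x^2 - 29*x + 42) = x^2 + 4*x - 21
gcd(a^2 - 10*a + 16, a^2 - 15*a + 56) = a - 8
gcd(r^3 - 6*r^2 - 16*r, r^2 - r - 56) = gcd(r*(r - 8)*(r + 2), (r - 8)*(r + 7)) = r - 8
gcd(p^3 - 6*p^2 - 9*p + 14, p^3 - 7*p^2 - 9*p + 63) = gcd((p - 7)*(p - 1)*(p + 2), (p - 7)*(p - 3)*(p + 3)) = p - 7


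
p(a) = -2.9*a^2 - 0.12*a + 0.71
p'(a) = -5.8*a - 0.12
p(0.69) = -0.75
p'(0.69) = -4.12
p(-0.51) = 0.02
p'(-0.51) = 2.84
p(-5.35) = -81.65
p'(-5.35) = 30.91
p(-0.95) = -1.79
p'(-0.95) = 5.39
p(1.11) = -3.00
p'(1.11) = -6.56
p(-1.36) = -4.49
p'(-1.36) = 7.77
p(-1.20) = -3.32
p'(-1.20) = 6.84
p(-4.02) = -45.67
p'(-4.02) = 23.20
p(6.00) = -104.41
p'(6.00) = -34.92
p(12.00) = -418.33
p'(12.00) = -69.72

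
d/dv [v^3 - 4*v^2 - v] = 3*v^2 - 8*v - 1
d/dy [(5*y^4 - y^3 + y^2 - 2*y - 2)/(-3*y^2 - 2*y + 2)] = (-30*y^5 - 27*y^4 + 44*y^3 - 14*y^2 - 8*y - 8)/(9*y^4 + 12*y^3 - 8*y^2 - 8*y + 4)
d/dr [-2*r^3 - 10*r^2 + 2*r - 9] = -6*r^2 - 20*r + 2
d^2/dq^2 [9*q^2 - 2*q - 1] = 18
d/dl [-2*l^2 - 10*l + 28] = -4*l - 10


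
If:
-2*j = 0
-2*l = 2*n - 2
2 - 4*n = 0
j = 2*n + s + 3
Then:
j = 0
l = 1/2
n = 1/2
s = -4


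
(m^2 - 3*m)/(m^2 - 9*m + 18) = m/(m - 6)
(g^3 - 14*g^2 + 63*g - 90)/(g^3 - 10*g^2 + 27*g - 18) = (g - 5)/(g - 1)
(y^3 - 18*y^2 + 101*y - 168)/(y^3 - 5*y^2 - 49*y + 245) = (y^2 - 11*y + 24)/(y^2 + 2*y - 35)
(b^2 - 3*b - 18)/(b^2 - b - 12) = (b - 6)/(b - 4)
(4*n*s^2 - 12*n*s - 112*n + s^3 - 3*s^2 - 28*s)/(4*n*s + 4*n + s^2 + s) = (s^2 - 3*s - 28)/(s + 1)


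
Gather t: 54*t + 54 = 54*t + 54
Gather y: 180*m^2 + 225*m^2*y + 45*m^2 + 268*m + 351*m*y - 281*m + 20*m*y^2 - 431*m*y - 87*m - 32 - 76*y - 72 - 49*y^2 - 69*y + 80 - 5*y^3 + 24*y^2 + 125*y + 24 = 225*m^2 - 100*m - 5*y^3 + y^2*(20*m - 25) + y*(225*m^2 - 80*m - 20)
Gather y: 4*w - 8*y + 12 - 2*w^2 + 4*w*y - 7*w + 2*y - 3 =-2*w^2 - 3*w + y*(4*w - 6) + 9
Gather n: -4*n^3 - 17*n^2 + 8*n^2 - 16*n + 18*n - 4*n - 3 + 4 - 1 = -4*n^3 - 9*n^2 - 2*n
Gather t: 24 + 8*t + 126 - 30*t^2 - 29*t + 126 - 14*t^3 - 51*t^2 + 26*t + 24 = -14*t^3 - 81*t^2 + 5*t + 300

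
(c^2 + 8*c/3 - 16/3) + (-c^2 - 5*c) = -7*c/3 - 16/3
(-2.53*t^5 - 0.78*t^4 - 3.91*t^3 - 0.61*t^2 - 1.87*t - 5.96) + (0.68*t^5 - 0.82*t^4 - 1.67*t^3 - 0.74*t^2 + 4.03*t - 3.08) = -1.85*t^5 - 1.6*t^4 - 5.58*t^3 - 1.35*t^2 + 2.16*t - 9.04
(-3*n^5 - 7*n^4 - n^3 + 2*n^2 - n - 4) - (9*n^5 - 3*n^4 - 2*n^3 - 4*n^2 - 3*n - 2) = -12*n^5 - 4*n^4 + n^3 + 6*n^2 + 2*n - 2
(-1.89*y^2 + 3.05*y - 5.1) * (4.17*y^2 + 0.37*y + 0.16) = -7.8813*y^4 + 12.0192*y^3 - 20.4409*y^2 - 1.399*y - 0.816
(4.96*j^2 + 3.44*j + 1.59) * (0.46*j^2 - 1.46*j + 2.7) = 2.2816*j^4 - 5.6592*j^3 + 9.101*j^2 + 6.9666*j + 4.293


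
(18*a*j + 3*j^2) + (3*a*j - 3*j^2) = 21*a*j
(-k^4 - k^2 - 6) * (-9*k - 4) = 9*k^5 + 4*k^4 + 9*k^3 + 4*k^2 + 54*k + 24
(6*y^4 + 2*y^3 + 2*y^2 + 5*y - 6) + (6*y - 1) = 6*y^4 + 2*y^3 + 2*y^2 + 11*y - 7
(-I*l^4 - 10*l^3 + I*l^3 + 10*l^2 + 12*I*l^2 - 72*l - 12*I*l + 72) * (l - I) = -I*l^5 - 11*l^4 + I*l^4 + 11*l^3 + 22*I*l^3 - 60*l^2 - 22*I*l^2 + 60*l + 72*I*l - 72*I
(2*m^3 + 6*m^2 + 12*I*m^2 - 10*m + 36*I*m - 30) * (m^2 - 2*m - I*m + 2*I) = 2*m^5 + 2*m^4 + 10*I*m^4 - 10*m^3 + 10*I*m^3 + 2*m^2 - 50*I*m^2 - 12*m + 10*I*m - 60*I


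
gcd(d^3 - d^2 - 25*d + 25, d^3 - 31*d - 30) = d + 5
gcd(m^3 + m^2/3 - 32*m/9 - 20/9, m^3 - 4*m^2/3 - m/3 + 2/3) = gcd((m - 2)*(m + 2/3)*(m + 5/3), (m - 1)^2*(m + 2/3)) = m + 2/3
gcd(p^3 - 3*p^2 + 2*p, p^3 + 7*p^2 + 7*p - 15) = p - 1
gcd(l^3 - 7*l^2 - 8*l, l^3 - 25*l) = l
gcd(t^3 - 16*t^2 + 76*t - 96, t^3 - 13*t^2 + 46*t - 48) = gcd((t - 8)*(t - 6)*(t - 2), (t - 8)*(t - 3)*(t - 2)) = t^2 - 10*t + 16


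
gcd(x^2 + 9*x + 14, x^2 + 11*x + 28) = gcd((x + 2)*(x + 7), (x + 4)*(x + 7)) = x + 7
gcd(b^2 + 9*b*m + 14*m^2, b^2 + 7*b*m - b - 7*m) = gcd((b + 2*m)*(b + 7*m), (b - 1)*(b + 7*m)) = b + 7*m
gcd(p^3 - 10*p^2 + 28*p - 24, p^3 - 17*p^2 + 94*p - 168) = p - 6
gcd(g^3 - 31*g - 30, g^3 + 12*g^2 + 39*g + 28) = g + 1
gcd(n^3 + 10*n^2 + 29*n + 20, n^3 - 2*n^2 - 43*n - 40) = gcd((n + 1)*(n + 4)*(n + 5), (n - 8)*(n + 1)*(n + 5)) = n^2 + 6*n + 5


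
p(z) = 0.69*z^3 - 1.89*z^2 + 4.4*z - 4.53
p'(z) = 2.07*z^2 - 3.78*z + 4.4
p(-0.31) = -6.10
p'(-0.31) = 5.77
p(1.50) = 0.15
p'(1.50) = 3.39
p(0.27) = -3.47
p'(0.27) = 3.53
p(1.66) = 0.72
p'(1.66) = 3.83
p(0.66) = -2.25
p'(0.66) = 2.81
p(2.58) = 6.09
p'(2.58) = 8.43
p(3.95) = 25.89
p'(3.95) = 21.77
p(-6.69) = -325.15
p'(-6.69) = 122.33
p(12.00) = 968.43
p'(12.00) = 257.12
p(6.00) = 102.87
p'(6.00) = 56.24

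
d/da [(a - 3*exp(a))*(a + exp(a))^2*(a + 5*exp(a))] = 4*a^3*exp(a) + 4*a^3 - 20*a^2*exp(2*a) + 12*a^2*exp(a) - 84*a*exp(3*a) - 20*a*exp(2*a) - 60*exp(4*a) - 28*exp(3*a)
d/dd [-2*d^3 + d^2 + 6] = 2*d*(1 - 3*d)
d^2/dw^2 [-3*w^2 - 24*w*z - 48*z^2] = -6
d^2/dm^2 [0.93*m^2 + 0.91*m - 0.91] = 1.86000000000000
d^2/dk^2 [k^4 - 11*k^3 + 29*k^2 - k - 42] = 12*k^2 - 66*k + 58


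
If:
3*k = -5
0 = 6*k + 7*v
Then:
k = -5/3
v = 10/7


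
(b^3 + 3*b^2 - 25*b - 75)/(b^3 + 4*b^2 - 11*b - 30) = (b^2 - 2*b - 15)/(b^2 - b - 6)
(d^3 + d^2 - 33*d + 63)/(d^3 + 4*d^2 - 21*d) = (d - 3)/d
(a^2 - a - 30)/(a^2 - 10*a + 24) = (a + 5)/(a - 4)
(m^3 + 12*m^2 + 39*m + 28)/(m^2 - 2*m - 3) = (m^2 + 11*m + 28)/(m - 3)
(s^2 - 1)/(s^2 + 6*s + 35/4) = 4*(s^2 - 1)/(4*s^2 + 24*s + 35)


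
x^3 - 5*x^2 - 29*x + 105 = (x - 7)*(x - 3)*(x + 5)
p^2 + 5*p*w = p*(p + 5*w)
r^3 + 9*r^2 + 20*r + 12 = (r + 1)*(r + 2)*(r + 6)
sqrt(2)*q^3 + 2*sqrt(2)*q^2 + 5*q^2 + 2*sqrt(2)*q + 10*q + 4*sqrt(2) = (q + 2)*(q + 2*sqrt(2))*(sqrt(2)*q + 1)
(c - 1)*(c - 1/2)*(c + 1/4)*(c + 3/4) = c^4 - c^3/2 - 13*c^2/16 + 7*c/32 + 3/32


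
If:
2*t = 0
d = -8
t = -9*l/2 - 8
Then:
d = -8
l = -16/9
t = 0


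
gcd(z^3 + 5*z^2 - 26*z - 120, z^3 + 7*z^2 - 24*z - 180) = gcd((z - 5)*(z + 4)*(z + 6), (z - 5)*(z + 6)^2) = z^2 + z - 30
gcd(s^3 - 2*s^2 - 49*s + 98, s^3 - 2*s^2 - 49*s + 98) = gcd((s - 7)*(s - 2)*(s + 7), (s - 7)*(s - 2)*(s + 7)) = s^3 - 2*s^2 - 49*s + 98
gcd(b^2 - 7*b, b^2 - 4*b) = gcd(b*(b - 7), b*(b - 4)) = b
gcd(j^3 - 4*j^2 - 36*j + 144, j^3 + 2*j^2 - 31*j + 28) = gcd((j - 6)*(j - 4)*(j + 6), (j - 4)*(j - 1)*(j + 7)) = j - 4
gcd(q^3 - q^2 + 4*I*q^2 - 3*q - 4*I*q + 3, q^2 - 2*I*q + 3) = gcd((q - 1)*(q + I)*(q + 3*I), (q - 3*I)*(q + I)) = q + I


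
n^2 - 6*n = n*(n - 6)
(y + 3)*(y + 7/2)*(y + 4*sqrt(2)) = y^3 + 4*sqrt(2)*y^2 + 13*y^2/2 + 21*y/2 + 26*sqrt(2)*y + 42*sqrt(2)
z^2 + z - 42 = (z - 6)*(z + 7)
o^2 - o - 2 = (o - 2)*(o + 1)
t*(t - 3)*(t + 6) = t^3 + 3*t^2 - 18*t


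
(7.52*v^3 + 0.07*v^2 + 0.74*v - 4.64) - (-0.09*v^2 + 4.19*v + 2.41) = 7.52*v^3 + 0.16*v^2 - 3.45*v - 7.05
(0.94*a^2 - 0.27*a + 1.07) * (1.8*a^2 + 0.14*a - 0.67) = 1.692*a^4 - 0.3544*a^3 + 1.2584*a^2 + 0.3307*a - 0.7169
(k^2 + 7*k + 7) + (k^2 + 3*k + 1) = 2*k^2 + 10*k + 8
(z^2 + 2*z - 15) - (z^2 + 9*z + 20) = -7*z - 35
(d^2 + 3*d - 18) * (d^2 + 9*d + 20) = d^4 + 12*d^3 + 29*d^2 - 102*d - 360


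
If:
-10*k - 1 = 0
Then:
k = -1/10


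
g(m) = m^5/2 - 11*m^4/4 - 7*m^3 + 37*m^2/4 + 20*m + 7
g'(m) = 5*m^4/2 - 11*m^3 - 21*m^2 + 37*m/2 + 20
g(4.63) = -596.78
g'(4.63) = -287.45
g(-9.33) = -49876.48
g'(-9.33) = 25896.97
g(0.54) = 19.18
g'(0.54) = 22.35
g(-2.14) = -4.95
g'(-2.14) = 44.47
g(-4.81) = -1855.56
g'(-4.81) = 2007.49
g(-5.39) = -3331.65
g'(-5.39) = 3142.75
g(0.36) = 15.03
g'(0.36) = 23.47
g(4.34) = -509.97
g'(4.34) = -307.52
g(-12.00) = -168245.00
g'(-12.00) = 67622.00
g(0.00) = 7.00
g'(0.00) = 20.00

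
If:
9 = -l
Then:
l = -9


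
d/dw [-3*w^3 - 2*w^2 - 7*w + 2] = -9*w^2 - 4*w - 7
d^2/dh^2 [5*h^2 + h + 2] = 10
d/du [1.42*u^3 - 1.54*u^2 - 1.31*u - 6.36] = 4.26*u^2 - 3.08*u - 1.31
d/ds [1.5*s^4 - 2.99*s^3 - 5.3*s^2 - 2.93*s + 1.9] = 6.0*s^3 - 8.97*s^2 - 10.6*s - 2.93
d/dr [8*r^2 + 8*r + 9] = 16*r + 8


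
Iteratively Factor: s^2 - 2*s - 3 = (s - 3)*(s + 1)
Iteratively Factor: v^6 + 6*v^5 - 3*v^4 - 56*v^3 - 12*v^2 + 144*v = (v - 2)*(v^5 + 8*v^4 + 13*v^3 - 30*v^2 - 72*v) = (v - 2)*(v + 3)*(v^4 + 5*v^3 - 2*v^2 - 24*v) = (v - 2)^2*(v + 3)*(v^3 + 7*v^2 + 12*v) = (v - 2)^2*(v + 3)^2*(v^2 + 4*v) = v*(v - 2)^2*(v + 3)^2*(v + 4)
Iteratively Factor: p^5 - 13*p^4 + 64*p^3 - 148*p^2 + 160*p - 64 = (p - 4)*(p^4 - 9*p^3 + 28*p^2 - 36*p + 16) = (p - 4)*(p - 2)*(p^3 - 7*p^2 + 14*p - 8) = (p - 4)^2*(p - 2)*(p^2 - 3*p + 2) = (p - 4)^2*(p - 2)*(p - 1)*(p - 2)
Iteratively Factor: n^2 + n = (n + 1)*(n)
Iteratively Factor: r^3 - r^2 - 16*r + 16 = (r + 4)*(r^2 - 5*r + 4) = (r - 1)*(r + 4)*(r - 4)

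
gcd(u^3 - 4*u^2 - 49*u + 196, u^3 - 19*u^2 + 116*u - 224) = u^2 - 11*u + 28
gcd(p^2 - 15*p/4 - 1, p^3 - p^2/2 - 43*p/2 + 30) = p - 4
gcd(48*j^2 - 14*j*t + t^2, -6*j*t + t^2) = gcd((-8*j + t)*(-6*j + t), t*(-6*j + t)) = -6*j + t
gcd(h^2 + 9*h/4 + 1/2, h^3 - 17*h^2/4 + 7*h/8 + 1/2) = h + 1/4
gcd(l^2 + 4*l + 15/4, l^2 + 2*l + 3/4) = l + 3/2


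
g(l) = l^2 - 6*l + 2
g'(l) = 2*l - 6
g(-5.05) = 57.80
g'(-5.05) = -16.10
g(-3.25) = 32.06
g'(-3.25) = -12.50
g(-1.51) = 13.34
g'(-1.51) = -9.02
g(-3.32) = 32.94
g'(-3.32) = -12.64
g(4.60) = -4.44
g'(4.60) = 3.20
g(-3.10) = 30.21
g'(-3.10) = -12.20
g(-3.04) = 29.48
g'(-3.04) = -12.08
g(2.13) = -6.24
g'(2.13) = -1.74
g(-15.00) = 317.00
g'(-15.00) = -36.00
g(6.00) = 2.00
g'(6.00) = 6.00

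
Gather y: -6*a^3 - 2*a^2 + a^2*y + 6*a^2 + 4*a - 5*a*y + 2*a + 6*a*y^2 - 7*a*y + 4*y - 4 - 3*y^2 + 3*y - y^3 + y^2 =-6*a^3 + 4*a^2 + 6*a - y^3 + y^2*(6*a - 2) + y*(a^2 - 12*a + 7) - 4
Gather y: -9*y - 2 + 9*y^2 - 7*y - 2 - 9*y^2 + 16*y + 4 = 0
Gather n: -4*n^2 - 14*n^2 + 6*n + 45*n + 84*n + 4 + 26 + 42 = -18*n^2 + 135*n + 72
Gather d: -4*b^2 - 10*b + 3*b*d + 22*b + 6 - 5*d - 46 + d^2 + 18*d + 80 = -4*b^2 + 12*b + d^2 + d*(3*b + 13) + 40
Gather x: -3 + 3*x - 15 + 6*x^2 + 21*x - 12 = 6*x^2 + 24*x - 30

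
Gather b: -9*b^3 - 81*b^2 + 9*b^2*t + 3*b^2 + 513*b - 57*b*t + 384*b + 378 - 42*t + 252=-9*b^3 + b^2*(9*t - 78) + b*(897 - 57*t) - 42*t + 630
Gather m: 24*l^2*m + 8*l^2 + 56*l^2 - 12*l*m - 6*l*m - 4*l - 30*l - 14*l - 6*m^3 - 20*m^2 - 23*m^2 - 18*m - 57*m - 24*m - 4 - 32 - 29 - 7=64*l^2 - 48*l - 6*m^3 - 43*m^2 + m*(24*l^2 - 18*l - 99) - 72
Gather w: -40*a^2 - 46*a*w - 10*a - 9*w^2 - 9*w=-40*a^2 - 10*a - 9*w^2 + w*(-46*a - 9)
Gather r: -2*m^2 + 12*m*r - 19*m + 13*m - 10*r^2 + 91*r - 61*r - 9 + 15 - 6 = -2*m^2 - 6*m - 10*r^2 + r*(12*m + 30)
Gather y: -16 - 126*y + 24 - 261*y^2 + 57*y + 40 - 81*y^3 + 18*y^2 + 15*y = -81*y^3 - 243*y^2 - 54*y + 48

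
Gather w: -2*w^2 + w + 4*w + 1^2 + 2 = -2*w^2 + 5*w + 3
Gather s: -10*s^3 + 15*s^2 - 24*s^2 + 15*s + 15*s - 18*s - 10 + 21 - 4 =-10*s^3 - 9*s^2 + 12*s + 7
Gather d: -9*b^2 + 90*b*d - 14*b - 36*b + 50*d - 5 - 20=-9*b^2 - 50*b + d*(90*b + 50) - 25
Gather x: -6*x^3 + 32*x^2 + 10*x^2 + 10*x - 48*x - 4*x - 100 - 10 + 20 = -6*x^3 + 42*x^2 - 42*x - 90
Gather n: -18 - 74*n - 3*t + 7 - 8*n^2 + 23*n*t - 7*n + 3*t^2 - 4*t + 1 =-8*n^2 + n*(23*t - 81) + 3*t^2 - 7*t - 10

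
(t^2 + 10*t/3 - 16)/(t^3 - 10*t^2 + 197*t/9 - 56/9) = 3*(t + 6)/(3*t^2 - 22*t + 7)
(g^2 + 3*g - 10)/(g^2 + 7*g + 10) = (g - 2)/(g + 2)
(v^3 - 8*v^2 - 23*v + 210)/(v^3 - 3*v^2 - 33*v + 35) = (v - 6)/(v - 1)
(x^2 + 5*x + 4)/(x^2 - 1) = (x + 4)/(x - 1)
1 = 1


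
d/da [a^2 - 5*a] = 2*a - 5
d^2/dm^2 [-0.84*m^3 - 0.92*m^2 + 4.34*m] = -5.04*m - 1.84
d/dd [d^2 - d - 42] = 2*d - 1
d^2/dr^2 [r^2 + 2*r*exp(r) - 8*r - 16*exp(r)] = 2*r*exp(r) - 12*exp(r) + 2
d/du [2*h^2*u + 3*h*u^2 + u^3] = 2*h^2 + 6*h*u + 3*u^2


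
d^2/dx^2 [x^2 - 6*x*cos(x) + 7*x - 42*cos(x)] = 6*x*cos(x) + 12*sin(x) + 42*cos(x) + 2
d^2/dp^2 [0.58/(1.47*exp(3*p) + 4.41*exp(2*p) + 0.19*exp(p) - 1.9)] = (0.58*(4.41*exp(2*p) + 8.82*exp(p) + 0.19)*(8.82*exp(2*p) + 17.64*exp(p) + 0.38)*exp(p) - (7.6734*exp(2*p) + 10.2312*exp(p) + 0.1102)*(1.47*exp(3*p) + 4.41*exp(2*p) + 0.19*exp(p) - 1.9))*exp(p)/(1.47*exp(3*p) + 4.41*exp(2*p) + 0.19*exp(p) - 1.9)^3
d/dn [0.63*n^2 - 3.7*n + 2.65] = 1.26*n - 3.7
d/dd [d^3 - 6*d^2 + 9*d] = 3*d^2 - 12*d + 9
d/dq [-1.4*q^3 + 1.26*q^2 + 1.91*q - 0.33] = -4.2*q^2 + 2.52*q + 1.91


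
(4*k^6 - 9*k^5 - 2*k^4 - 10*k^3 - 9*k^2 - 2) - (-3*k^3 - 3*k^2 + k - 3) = 4*k^6 - 9*k^5 - 2*k^4 - 7*k^3 - 6*k^2 - k + 1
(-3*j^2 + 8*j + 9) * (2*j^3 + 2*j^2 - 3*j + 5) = -6*j^5 + 10*j^4 + 43*j^3 - 21*j^2 + 13*j + 45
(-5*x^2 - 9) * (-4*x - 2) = 20*x^3 + 10*x^2 + 36*x + 18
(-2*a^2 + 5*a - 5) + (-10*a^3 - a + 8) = -10*a^3 - 2*a^2 + 4*a + 3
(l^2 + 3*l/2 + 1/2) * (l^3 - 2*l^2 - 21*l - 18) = l^5 - l^4/2 - 47*l^3/2 - 101*l^2/2 - 75*l/2 - 9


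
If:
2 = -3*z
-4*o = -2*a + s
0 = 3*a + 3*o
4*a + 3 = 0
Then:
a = -3/4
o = 3/4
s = -9/2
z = -2/3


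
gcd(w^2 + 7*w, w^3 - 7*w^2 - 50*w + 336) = w + 7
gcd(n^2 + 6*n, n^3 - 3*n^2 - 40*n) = n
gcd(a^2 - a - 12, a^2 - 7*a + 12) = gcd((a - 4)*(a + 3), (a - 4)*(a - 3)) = a - 4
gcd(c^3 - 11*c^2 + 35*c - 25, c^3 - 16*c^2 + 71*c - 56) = c - 1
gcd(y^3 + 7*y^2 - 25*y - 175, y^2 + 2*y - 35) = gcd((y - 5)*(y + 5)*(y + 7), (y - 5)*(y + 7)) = y^2 + 2*y - 35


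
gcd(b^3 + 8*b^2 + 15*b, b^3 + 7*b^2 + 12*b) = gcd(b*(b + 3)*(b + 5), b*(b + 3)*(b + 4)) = b^2 + 3*b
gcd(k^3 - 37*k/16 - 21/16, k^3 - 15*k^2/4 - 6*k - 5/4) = k + 1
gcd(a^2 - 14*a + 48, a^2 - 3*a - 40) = a - 8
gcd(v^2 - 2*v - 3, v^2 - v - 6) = v - 3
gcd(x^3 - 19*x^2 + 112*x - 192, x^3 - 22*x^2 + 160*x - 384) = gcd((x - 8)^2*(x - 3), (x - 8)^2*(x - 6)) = x^2 - 16*x + 64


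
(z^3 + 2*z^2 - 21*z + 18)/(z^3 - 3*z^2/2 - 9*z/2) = 2*(z^2 + 5*z - 6)/(z*(2*z + 3))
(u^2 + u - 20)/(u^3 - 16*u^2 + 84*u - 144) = (u + 5)/(u^2 - 12*u + 36)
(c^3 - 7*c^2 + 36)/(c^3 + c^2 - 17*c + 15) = (c^2 - 4*c - 12)/(c^2 + 4*c - 5)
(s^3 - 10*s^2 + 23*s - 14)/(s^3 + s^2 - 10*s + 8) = (s - 7)/(s + 4)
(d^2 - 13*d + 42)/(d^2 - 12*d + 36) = (d - 7)/(d - 6)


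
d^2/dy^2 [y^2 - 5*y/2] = 2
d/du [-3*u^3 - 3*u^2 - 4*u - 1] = -9*u^2 - 6*u - 4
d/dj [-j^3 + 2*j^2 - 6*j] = -3*j^2 + 4*j - 6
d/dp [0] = 0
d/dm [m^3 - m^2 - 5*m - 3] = 3*m^2 - 2*m - 5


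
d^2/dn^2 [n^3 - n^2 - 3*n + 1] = 6*n - 2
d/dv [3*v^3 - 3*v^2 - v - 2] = 9*v^2 - 6*v - 1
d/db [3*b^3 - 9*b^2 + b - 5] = 9*b^2 - 18*b + 1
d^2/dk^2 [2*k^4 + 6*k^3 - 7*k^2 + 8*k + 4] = 24*k^2 + 36*k - 14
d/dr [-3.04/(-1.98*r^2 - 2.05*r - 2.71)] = (-12.0384*r - 6.232)/(1.98*r^2 + 2.05*r + 2.71)^2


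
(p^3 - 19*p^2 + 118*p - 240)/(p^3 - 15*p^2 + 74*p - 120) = (p - 8)/(p - 4)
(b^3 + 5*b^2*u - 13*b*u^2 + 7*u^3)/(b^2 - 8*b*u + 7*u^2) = (-b^2 - 6*b*u + 7*u^2)/(-b + 7*u)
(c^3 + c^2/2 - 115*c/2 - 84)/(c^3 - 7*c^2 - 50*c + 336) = (c + 3/2)/(c - 6)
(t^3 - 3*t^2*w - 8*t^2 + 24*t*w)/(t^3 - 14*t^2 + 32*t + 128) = t*(t - 3*w)/(t^2 - 6*t - 16)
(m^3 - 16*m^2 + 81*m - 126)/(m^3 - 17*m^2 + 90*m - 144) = (m - 7)/(m - 8)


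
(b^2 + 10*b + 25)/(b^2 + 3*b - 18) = (b^2 + 10*b + 25)/(b^2 + 3*b - 18)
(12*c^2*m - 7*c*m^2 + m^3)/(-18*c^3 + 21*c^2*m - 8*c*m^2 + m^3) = m*(-4*c + m)/(6*c^2 - 5*c*m + m^2)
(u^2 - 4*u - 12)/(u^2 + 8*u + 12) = (u - 6)/(u + 6)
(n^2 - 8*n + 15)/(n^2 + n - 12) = (n - 5)/(n + 4)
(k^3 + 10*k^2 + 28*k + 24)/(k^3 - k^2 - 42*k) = (k^2 + 4*k + 4)/(k*(k - 7))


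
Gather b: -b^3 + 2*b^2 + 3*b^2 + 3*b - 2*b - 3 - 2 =-b^3 + 5*b^2 + b - 5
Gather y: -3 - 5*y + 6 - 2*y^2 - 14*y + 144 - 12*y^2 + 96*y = -14*y^2 + 77*y + 147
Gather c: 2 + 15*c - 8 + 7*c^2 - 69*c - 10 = 7*c^2 - 54*c - 16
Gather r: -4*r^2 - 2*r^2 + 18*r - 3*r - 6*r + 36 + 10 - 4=-6*r^2 + 9*r + 42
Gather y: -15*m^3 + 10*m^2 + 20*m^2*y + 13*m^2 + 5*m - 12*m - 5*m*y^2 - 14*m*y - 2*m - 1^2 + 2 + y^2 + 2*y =-15*m^3 + 23*m^2 - 9*m + y^2*(1 - 5*m) + y*(20*m^2 - 14*m + 2) + 1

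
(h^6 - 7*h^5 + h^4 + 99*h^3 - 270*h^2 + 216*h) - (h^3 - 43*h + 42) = h^6 - 7*h^5 + h^4 + 98*h^3 - 270*h^2 + 259*h - 42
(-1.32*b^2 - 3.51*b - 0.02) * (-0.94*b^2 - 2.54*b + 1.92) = 1.2408*b^4 + 6.6522*b^3 + 6.3998*b^2 - 6.6884*b - 0.0384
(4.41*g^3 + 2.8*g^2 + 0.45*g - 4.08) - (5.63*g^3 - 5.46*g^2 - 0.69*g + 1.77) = -1.22*g^3 + 8.26*g^2 + 1.14*g - 5.85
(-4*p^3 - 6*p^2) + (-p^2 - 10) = -4*p^3 - 7*p^2 - 10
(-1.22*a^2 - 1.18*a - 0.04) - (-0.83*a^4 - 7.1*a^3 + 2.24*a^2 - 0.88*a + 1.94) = 0.83*a^4 + 7.1*a^3 - 3.46*a^2 - 0.3*a - 1.98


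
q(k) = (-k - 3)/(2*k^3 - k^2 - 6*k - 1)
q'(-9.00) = 0.00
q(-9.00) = 0.00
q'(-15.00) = 0.00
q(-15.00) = 0.00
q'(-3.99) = 0.00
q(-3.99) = -0.01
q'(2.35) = 4.03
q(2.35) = -1.00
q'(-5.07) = -0.00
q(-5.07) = -0.01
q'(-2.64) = 0.05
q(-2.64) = 0.01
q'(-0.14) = -462.31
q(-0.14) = 15.45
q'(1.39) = 0.52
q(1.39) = 0.74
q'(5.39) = 0.02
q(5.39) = -0.03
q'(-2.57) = 0.06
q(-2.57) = 0.02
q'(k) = (-k - 3)*(-6*k^2 + 2*k + 6)/(2*k^3 - k^2 - 6*k - 1)^2 - 1/(2*k^3 - k^2 - 6*k - 1) = (-2*k^3 + k^2 + 6*k - 2*(k + 3)*(-3*k^2 + k + 3) + 1)/(-2*k^3 + k^2 + 6*k + 1)^2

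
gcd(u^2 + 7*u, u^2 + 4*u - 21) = u + 7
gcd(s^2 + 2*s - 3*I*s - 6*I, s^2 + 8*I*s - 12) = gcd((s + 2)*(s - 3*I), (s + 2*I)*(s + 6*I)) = 1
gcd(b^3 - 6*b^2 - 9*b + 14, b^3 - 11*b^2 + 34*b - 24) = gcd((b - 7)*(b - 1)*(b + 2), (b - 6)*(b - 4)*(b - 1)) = b - 1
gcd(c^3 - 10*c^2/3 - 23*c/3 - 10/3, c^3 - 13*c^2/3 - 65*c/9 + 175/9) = c - 5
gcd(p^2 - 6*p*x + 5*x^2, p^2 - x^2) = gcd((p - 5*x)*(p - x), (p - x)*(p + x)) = -p + x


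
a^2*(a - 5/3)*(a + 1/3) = a^4 - 4*a^3/3 - 5*a^2/9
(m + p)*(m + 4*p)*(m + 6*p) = m^3 + 11*m^2*p + 34*m*p^2 + 24*p^3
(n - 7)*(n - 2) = n^2 - 9*n + 14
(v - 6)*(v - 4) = v^2 - 10*v + 24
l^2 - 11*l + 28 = (l - 7)*(l - 4)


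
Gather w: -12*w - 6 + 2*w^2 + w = 2*w^2 - 11*w - 6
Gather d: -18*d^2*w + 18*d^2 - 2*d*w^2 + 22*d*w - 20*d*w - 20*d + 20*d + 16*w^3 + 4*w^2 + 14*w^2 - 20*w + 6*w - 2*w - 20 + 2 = d^2*(18 - 18*w) + d*(-2*w^2 + 2*w) + 16*w^3 + 18*w^2 - 16*w - 18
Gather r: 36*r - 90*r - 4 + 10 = 6 - 54*r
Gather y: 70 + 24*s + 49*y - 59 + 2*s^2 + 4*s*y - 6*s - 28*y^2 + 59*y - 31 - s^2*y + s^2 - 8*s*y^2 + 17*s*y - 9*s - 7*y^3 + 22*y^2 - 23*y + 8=3*s^2 + 9*s - 7*y^3 + y^2*(-8*s - 6) + y*(-s^2 + 21*s + 85) - 12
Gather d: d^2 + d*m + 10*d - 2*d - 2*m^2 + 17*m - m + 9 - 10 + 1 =d^2 + d*(m + 8) - 2*m^2 + 16*m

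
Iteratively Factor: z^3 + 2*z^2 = (z)*(z^2 + 2*z) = z*(z + 2)*(z)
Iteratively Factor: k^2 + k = (k + 1)*(k)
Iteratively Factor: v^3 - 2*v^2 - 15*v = (v + 3)*(v^2 - 5*v) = (v - 5)*(v + 3)*(v)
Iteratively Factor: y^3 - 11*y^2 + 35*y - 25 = (y - 1)*(y^2 - 10*y + 25) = (y - 5)*(y - 1)*(y - 5)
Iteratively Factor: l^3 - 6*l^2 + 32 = (l + 2)*(l^2 - 8*l + 16) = (l - 4)*(l + 2)*(l - 4)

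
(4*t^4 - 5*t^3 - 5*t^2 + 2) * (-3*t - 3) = -12*t^5 + 3*t^4 + 30*t^3 + 15*t^2 - 6*t - 6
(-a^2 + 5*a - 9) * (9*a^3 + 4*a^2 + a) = -9*a^5 + 41*a^4 - 62*a^3 - 31*a^2 - 9*a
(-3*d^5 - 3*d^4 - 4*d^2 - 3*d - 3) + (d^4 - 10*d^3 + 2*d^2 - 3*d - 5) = -3*d^5 - 2*d^4 - 10*d^3 - 2*d^2 - 6*d - 8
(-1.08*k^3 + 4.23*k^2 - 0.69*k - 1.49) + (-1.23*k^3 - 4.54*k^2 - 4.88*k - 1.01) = -2.31*k^3 - 0.31*k^2 - 5.57*k - 2.5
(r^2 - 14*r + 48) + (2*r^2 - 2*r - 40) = 3*r^2 - 16*r + 8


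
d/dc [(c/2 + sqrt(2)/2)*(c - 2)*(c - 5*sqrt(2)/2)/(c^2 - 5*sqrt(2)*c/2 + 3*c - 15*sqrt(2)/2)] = (2*c^4 - 10*sqrt(2)*c^3 + 12*c^3 - 50*sqrt(2)*c^2 + 13*c^2 + 50*c + 60*sqrt(2)*c - 150 + 125*sqrt(2))/(2*(2*c^4 - 10*sqrt(2)*c^3 + 12*c^3 - 60*sqrt(2)*c^2 + 43*c^2 - 90*sqrt(2)*c + 150*c + 225))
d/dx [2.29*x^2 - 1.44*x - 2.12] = 4.58*x - 1.44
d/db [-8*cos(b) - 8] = 8*sin(b)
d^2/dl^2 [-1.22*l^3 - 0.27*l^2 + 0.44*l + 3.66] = -7.32*l - 0.54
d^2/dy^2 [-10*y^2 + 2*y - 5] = -20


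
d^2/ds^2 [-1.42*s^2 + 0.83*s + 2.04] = -2.84000000000000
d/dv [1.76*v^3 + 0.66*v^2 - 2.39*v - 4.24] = 5.28*v^2 + 1.32*v - 2.39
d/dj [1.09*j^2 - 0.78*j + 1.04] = 2.18*j - 0.78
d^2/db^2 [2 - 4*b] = 0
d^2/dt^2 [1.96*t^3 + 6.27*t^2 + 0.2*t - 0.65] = 11.76*t + 12.54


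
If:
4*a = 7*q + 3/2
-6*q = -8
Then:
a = 65/24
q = 4/3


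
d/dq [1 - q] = -1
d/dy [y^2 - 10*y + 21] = 2*y - 10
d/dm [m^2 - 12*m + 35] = 2*m - 12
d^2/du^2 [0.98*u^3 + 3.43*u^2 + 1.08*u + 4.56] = 5.88*u + 6.86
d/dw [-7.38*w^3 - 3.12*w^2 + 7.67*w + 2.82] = -22.14*w^2 - 6.24*w + 7.67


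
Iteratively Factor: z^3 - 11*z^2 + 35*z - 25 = (z - 5)*(z^2 - 6*z + 5) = (z - 5)*(z - 1)*(z - 5)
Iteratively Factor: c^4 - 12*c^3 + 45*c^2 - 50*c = (c)*(c^3 - 12*c^2 + 45*c - 50) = c*(c - 5)*(c^2 - 7*c + 10) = c*(c - 5)^2*(c - 2)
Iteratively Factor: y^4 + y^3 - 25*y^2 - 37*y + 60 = (y + 3)*(y^3 - 2*y^2 - 19*y + 20) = (y - 5)*(y + 3)*(y^2 + 3*y - 4) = (y - 5)*(y + 3)*(y + 4)*(y - 1)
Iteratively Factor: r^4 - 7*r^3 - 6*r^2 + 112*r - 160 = (r - 2)*(r^3 - 5*r^2 - 16*r + 80) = (r - 5)*(r - 2)*(r^2 - 16) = (r - 5)*(r - 2)*(r + 4)*(r - 4)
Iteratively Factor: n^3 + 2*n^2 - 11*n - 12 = (n + 1)*(n^2 + n - 12) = (n + 1)*(n + 4)*(n - 3)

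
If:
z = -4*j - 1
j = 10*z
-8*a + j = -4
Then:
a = 77/164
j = -10/41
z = -1/41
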